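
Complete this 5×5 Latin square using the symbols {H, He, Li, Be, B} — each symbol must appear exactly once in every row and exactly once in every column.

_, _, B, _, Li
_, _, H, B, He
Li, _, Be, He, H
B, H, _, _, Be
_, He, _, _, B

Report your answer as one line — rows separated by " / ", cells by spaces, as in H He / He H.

(r1,c2) = Be
(r1,c4) = H
(r2,c1) = Be
(r2,c2) = Li
(r3,c2) = B
(r4,c4) = Li
(r5,c1) = H
(r5,c3) = Li
(r5,c4) = Be
(r1,c1) = He
(r4,c3) = He

He Be B H Li / Be Li H B He / Li B Be He H / B H He Li Be / H He Li Be B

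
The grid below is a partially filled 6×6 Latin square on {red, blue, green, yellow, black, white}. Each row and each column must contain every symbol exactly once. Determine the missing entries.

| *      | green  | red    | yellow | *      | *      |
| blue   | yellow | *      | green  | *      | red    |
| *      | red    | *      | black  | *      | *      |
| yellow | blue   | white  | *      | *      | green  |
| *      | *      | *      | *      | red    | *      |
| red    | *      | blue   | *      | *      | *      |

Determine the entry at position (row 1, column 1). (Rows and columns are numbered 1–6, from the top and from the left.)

(r2,c3) = black
(r2,c5) = white
(r4,c4) = red
(r4,c5) = black
(r6,c4) = white
(r1,c5) = blue
(r5,c4) = blue
(r6,c2) = black
(r6,c6) = yellow
(r5,c2) = white
(r5,c6) = black
(r6,c5) = green
(r1,c6) = white
(r3,c5) = yellow
(r3,c6) = blue
(r5,c1) = green
(r5,c3) = yellow
(r1,c1) = black

black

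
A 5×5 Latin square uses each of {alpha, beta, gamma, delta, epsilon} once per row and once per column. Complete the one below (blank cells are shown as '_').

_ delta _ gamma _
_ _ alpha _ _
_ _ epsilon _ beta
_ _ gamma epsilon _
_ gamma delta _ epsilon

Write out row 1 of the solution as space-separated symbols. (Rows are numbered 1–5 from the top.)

epsilon delta beta gamma alpha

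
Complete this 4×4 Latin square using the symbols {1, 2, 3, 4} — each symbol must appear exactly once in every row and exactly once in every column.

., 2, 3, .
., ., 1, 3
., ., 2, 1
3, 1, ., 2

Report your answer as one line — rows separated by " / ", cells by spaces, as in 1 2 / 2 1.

1 2 3 4 / 2 4 1 3 / 4 3 2 1 / 3 1 4 2

(r1,c4) = 4
(r2,c2) = 4
(r3,c1) = 4
(r3,c2) = 3
(r4,c3) = 4
(r1,c1) = 1
(r2,c1) = 2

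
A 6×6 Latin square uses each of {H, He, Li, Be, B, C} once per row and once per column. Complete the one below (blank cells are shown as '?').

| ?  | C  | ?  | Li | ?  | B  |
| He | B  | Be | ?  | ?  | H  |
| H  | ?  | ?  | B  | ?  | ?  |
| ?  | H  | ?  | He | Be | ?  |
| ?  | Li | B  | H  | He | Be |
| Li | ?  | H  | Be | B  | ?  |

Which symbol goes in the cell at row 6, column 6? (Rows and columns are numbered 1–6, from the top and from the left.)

(r1,c1) = Be
(r1,c3) = He
(r1,c5) = H
(r2,c4) = C
(r2,c5) = Li
(r3,c5) = C
(r5,c1) = C
(r6,c2) = He
(r6,c6) = C

C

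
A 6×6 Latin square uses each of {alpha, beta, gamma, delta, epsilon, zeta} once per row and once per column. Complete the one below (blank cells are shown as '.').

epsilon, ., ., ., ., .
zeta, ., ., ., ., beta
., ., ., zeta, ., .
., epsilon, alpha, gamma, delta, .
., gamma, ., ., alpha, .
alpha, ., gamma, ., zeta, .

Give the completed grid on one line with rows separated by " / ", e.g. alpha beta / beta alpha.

epsilon zeta delta alpha beta gamma / zeta alpha epsilon delta gamma beta / gamma delta beta zeta epsilon alpha / beta epsilon alpha gamma delta zeta / delta gamma zeta beta alpha epsilon / alpha beta gamma epsilon zeta delta

row 4 has {alpha,gamma,delta,epsilon}; column 1 has {alpha,epsilon,zeta} — only beta is left for (r4,c1).
row 4 has {alpha,beta,gamma,delta,epsilon}; column 6 has {beta} — only zeta is left for (r4,c6).
row 5 has {alpha,gamma}; column 1 has {alpha,beta,epsilon,zeta} — only delta is left for (r5,c1).
row 5 has {alpha,gamma,delta}; column 6 has {beta,zeta} — only epsilon is left for (r5,c6).
row 6 has {alpha,gamma,zeta}; column 6 has {beta,epsilon,zeta} — only delta is left for (r6,c6).
row 3 has {zeta}; column 1 has {alpha,beta,delta,epsilon,zeta} — only gamma is left for (r3,c1).
row 3 has {gamma,zeta}; column 6 has {beta,delta,epsilon,zeta} — only alpha is left for (r3,c6).
row 5 has {alpha,gamma,delta,epsilon}; column 4 has {gamma,zeta} — only beta is left for (r5,c4).
row 6 has {alpha,gamma,delta,zeta}; column 2 has {gamma,epsilon} — only beta is left for (r6,c2).
row 6 has {alpha,beta,gamma,delta,zeta}; column 4 has {beta,gamma,zeta} — only epsilon is left for (r6,c4).
row 1 has {epsilon}; column 6 has {alpha,beta,delta,epsilon,zeta} — only gamma is left for (r1,c6).
row 3 has {alpha,gamma,zeta}; column 2 has {beta,gamma,epsilon} — only delta is left for (r3,c2).
row 5 has {alpha,beta,gamma,delta,epsilon}; column 3 has {alpha,gamma} — only zeta is left for (r5,c3).
row 1 has {gamma,epsilon}; column 5 has {alpha,delta,zeta} — only beta is left for (r1,c5).
row 2 has {beta,zeta}; column 2 has {beta,gamma,delta,epsilon} — only alpha is left for (r2,c2).
row 2 has {alpha,beta,zeta}; column 4 has {beta,gamma,epsilon,zeta} — only delta is left for (r2,c4).
row 3 has {alpha,gamma,delta,zeta}; column 5 has {alpha,beta,delta,zeta} — only epsilon is left for (r3,c5).
row 1 has {beta,gamma,epsilon}; column 2 has {alpha,beta,gamma,delta,epsilon} — only zeta is left for (r1,c2).
row 1 has {beta,gamma,epsilon,zeta}; column 3 has {alpha,gamma,zeta} — only delta is left for (r1,c3).
row 1 has {beta,gamma,delta,epsilon,zeta}; column 4 has {beta,gamma,delta,epsilon,zeta} — only alpha is left for (r1,c4).
row 2 has {alpha,beta,delta,zeta}; column 3 has {alpha,gamma,delta,zeta} — only epsilon is left for (r2,c3).
row 2 has {alpha,beta,delta,epsilon,zeta}; column 5 has {alpha,beta,delta,epsilon,zeta} — only gamma is left for (r2,c5).
row 3 has {alpha,gamma,delta,epsilon,zeta}; column 3 has {alpha,gamma,delta,epsilon,zeta} — only beta is left for (r3,c3).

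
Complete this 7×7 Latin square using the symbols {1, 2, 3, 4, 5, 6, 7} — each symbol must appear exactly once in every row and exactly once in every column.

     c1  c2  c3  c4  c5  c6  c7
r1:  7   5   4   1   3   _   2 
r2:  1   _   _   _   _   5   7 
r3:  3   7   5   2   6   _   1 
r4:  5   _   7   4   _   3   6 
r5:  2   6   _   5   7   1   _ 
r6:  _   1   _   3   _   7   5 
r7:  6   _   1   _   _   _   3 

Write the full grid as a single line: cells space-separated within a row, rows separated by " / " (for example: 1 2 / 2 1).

At row 1, column 6: row 1 has {1,2,3,4,5,7}; column 6 has {1,3,5,7}; that leaves 6.
At row 2, column 4: row 2 has {1,5,7}; column 4 has {1,2,3,4,5}; that leaves 6.
At row 3, column 6: row 3 has {1,2,3,5,6,7}; column 6 has {1,3,5,6,7}; that leaves 4.
At row 4, column 2: row 4 has {3,4,5,6,7}; column 2 has {1,5,6,7}; that leaves 2.
At row 4, column 5: row 4 has {2,3,4,5,6,7}; column 5 has {3,6,7}; that leaves 1.
At row 5, column 3: row 5 has {1,2,5,6,7}; column 3 has {1,4,5,7}; that leaves 3.
At row 5, column 7: row 5 has {1,2,3,5,6,7}; column 7 has {1,2,3,5,6,7}; that leaves 4.
At row 6, column 1: row 6 has {1,3,5,7}; column 1 has {1,2,3,5,6,7}; that leaves 4.
At row 6, column 5: row 6 has {1,3,4,5,7}; column 5 has {1,3,6,7}; that leaves 2.
At row 7, column 2: row 7 has {1,3,6}; column 2 has {1,2,5,6,7}; that leaves 4.
At row 7, column 4: row 7 has {1,3,4,6}; column 4 has {1,2,3,4,5,6}; that leaves 7.
At row 7, column 5: row 7 has {1,3,4,6,7}; column 5 has {1,2,3,6,7}; that leaves 5.
At row 7, column 6: row 7 has {1,3,4,5,6,7}; column 6 has {1,3,4,5,6,7}; that leaves 2.
At row 2, column 2: row 2 has {1,5,6,7}; column 2 has {1,2,4,5,6,7}; that leaves 3.
At row 2, column 3: row 2 has {1,3,5,6,7}; column 3 has {1,3,4,5,7}; that leaves 2.
At row 2, column 5: row 2 has {1,2,3,5,6,7}; column 5 has {1,2,3,5,6,7}; that leaves 4.
At row 6, column 3: row 6 has {1,2,3,4,5,7}; column 3 has {1,2,3,4,5,7}; that leaves 6.

7 5 4 1 3 6 2 / 1 3 2 6 4 5 7 / 3 7 5 2 6 4 1 / 5 2 7 4 1 3 6 / 2 6 3 5 7 1 4 / 4 1 6 3 2 7 5 / 6 4 1 7 5 2 3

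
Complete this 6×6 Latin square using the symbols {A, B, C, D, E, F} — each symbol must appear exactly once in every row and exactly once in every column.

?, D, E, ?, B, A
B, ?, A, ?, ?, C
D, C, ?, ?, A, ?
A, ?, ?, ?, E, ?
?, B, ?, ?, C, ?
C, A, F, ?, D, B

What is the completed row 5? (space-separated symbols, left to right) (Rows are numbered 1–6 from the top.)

row 1 has {A,B,D,E}; column 1 has {A,B,C,D} — only F is left for (r1,c1).
row 1 has {A,B,D,E,F}; column 4 is empty so far — only C is left for (r1,c4).
row 2 has {A,B,C}; column 5 has {A,B,C,D,E} — only F is left for (r2,c5).
row 3 has {A,C,D}; column 3 has {A,E,F} — only B is left for (r3,c3).
row 4 has {A,E}; column 2 has {A,B,C,D} — only F is left for (r4,c2).
row 4 has {A,E,F}; column 6 has {A,B,C} — only D is left for (r4,c6).
row 5 has {B,C}; column 1 has {A,B,C,D,F} — only E is left for (r5,c1).
row 5 has {B,C,E}; column 3 has {A,B,E,F} — only D is left for (r5,c3).
row 5 has {B,C,D,E}; column 6 has {A,B,C,D} — only F is left for (r5,c6).
row 6 has {A,B,C,D,F}; column 4 has {C} — only E is left for (r6,c4).
row 2 has {A,B,C,F}; column 2 has {A,B,C,D,F} — only E is left for (r2,c2).
row 2 has {A,B,C,E,F}; column 4 has {C,E} — only D is left for (r2,c4).
row 3 has {A,B,C,D}; column 4 has {C,D,E} — only F is left for (r3,c4).
row 3 has {A,B,C,D,F}; column 6 has {A,B,C,D,F} — only E is left for (r3,c6).
row 4 has {A,D,E,F}; column 3 has {A,B,D,E,F} — only C is left for (r4,c3).
row 4 has {A,C,D,E,F}; column 4 has {C,D,E,F} — only B is left for (r4,c4).
row 5 has {B,C,D,E,F}; column 4 has {B,C,D,E,F} — only A is left for (r5,c4).

E B D A C F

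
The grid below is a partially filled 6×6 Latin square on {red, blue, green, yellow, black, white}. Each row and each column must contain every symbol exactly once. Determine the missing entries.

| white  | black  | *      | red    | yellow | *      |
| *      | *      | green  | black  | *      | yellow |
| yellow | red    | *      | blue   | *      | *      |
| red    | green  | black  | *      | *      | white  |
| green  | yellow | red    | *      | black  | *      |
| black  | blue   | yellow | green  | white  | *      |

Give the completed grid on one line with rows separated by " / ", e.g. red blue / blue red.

row 1 has {red,yellow,black,white}; column 3 has {red,green,yellow,black} — only blue is left for (r1,c3).
row 1 has {red,blue,yellow,black,white}; column 6 has {yellow,white} — only green is left for (r1,c6).
row 2 has {green,yellow,black}; column 1 has {red,green,yellow,black,white} — only blue is left for (r2,c1).
row 2 has {blue,green,yellow,black}; column 2 has {red,blue,green,yellow,black} — only white is left for (r2,c2).
row 2 has {blue,green,yellow,black,white}; column 5 has {yellow,black,white} — only red is left for (r2,c5).
row 3 has {red,blue,yellow}; column 3 has {red,blue,green,yellow,black} — only white is left for (r3,c3).
row 3 has {red,blue,yellow,white}; column 5 has {red,yellow,black,white} — only green is left for (r3,c5).
row 3 has {red,blue,green,yellow,white}; column 6 has {green,yellow,white} — only black is left for (r3,c6).
row 4 has {red,green,black,white}; column 4 has {red,blue,green,black} — only yellow is left for (r4,c4).
row 4 has {red,green,yellow,black,white}; column 5 has {red,green,yellow,black,white} — only blue is left for (r4,c5).
row 5 has {red,green,yellow,black}; column 4 has {red,blue,green,yellow,black} — only white is left for (r5,c4).
row 5 has {red,green,yellow,black,white}; column 6 has {green,yellow,black,white} — only blue is left for (r5,c6).
row 6 has {blue,green,yellow,black,white}; column 6 has {blue,green,yellow,black,white} — only red is left for (r6,c6).

white black blue red yellow green / blue white green black red yellow / yellow red white blue green black / red green black yellow blue white / green yellow red white black blue / black blue yellow green white red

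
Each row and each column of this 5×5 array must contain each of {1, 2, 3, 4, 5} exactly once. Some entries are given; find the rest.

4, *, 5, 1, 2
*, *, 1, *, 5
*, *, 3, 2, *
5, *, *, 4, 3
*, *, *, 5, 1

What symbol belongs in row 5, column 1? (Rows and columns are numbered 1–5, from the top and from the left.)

3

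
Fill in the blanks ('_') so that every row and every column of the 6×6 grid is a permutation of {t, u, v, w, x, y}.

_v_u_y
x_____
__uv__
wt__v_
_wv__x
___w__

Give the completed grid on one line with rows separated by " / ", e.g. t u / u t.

t v w u x y / x u t y w v / y x u v t w / w t y x v u / u w v t y x / v y x w u t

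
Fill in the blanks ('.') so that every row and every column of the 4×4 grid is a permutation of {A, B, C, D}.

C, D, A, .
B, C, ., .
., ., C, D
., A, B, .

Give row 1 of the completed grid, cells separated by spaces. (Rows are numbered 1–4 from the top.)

C D A B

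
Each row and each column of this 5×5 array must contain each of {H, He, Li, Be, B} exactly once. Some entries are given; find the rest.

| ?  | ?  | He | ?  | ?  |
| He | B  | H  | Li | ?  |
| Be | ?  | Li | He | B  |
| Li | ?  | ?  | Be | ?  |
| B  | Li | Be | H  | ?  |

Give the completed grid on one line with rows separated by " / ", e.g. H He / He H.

H Be He B Li / He B H Li Be / Be H Li He B / Li He B Be H / B Li Be H He

(r1,c1) = H
(r1,c2) = Be
(r1,c4) = B
(r1,c5) = Li
(r2,c5) = Be
(r3,c2) = H
(r4,c2) = He
(r4,c3) = B
(r4,c5) = H
(r5,c5) = He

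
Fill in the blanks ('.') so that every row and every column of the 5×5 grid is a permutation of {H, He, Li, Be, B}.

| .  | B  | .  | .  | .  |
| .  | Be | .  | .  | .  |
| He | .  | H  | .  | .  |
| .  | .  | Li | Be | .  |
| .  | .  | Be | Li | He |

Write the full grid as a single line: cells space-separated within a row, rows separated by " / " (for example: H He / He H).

(r1,c3) = He
(r1,c4) = H
(r2,c3) = B
(r2,c4) = He
(r3,c2) = Li
(r3,c4) = B
(r3,c5) = Be
(r5,c2) = H
(r1,c5) = Li
(r2,c5) = H
(r4,c2) = He
(r4,c5) = B
(r5,c1) = B
(r1,c1) = Be
(r2,c1) = Li
(r4,c1) = H

Be B He H Li / Li Be B He H / He Li H B Be / H He Li Be B / B H Be Li He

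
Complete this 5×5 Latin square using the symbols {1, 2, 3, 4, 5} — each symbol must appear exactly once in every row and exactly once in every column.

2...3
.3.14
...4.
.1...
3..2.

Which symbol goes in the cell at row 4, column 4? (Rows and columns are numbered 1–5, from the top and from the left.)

(r1,c4): row 1 has {2,3}; column 4 has {1,2,4}, so it must be 5.
(r2,c1): row 2 has {1,3,4}; column 1 has {2,3}, so it must be 5.
(r2,c3): row 2 has {1,3,4,5}; column 3 is empty so far, so it must be 2.
(r3,c1): row 3 has {4}; column 1 has {2,3,5}, so it must be 1.
(r4,c1): row 4 has {1}; column 1 has {1,2,3,5}, so it must be 4.
(r4,c4): row 4 has {1,4}; column 4 has {1,2,4,5}, so it must be 3.

3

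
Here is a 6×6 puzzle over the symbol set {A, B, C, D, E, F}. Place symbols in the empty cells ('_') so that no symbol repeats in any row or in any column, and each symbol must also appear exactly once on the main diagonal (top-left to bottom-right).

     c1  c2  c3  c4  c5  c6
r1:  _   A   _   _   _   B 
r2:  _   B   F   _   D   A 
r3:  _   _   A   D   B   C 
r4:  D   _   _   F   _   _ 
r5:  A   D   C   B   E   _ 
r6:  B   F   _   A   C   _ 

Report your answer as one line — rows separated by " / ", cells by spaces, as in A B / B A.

(r1,c1) = C
(r1,c4) = E
(r1,c5) = F
(r2,c1) = E
(r2,c4) = C
(r3,c1) = F
(r3,c2) = E
(r4,c2) = C
(r4,c5) = A
(r4,c6) = E
(r5,c6) = F
(r6,c6) = D
(r1,c3) = D
(r4,c3) = B
(r6,c3) = E

C A D E F B / E B F C D A / F E A D B C / D C B F A E / A D C B E F / B F E A C D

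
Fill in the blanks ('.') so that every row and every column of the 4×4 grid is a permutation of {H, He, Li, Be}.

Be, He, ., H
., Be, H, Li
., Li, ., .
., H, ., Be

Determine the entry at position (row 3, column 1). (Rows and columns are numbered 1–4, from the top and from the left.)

(r1,c3) = Li
(r2,c1) = He
(r3,c1) = H

H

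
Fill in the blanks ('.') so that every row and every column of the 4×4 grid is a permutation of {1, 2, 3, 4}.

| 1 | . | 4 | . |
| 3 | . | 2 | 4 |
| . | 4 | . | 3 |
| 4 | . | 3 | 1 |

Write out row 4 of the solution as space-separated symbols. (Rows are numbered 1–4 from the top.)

4 2 3 1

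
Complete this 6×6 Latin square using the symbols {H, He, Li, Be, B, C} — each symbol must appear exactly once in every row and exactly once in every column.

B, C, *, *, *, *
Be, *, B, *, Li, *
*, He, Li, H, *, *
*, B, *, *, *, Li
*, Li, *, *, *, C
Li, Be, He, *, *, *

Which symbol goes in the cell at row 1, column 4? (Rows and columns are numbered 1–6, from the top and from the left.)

Li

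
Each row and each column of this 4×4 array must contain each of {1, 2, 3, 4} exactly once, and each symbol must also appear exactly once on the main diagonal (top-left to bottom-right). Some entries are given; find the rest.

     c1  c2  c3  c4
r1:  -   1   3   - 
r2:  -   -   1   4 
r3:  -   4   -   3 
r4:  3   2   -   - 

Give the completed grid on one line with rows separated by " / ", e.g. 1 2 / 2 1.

4 1 3 2 / 2 3 1 4 / 1 4 2 3 / 3 2 4 1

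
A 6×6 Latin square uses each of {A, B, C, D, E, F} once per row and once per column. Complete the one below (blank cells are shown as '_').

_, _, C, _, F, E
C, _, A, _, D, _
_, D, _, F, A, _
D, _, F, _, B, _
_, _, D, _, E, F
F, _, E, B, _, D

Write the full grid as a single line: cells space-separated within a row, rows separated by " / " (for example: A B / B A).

At row 2, column 4: row 2 has {A,C,D}; column 4 has {B,F}; that leaves E.
At row 2, column 6: row 2 has {A,C,D,E}; column 6 has {D,E,F}; that leaves B.
At row 3, column 3: row 3 has {A,D,F}; column 3 has {A,C,D,E,F}; that leaves B.
At row 3, column 6: row 3 has {A,B,D,F}; column 6 has {B,D,E,F}; that leaves C.
At row 4, column 6: row 4 has {B,D,F}; column 6 has {B,C,D,E,F}; that leaves A.
At row 6, column 5: row 6 has {B,D,E,F}; column 5 has {A,B,D,E,F}; that leaves C.
At row 2, column 2: row 2 has {A,B,C,D,E}; column 2 has {D}; that leaves F.
At row 3, column 1: row 3 has {A,B,C,D,F}; column 1 has {C,D,F}; that leaves E.
At row 4, column 4: row 4 has {A,B,D,F}; column 4 has {B,E,F}; that leaves C.
At row 5, column 4: row 5 has {D,E,F}; column 4 has {B,C,E,F}; that leaves A.
At row 6, column 2: row 6 has {B,C,D,E,F}; column 2 has {D,F}; that leaves A.
At row 1, column 2: row 1 has {C,E,F}; column 2 has {A,D,F}; that leaves B.
At row 1, column 4: row 1 has {B,C,E,F}; column 4 has {A,B,C,E,F}; that leaves D.
At row 4, column 2: row 4 has {A,B,C,D,F}; column 2 has {A,B,D,F}; that leaves E.
At row 5, column 1: row 5 has {A,D,E,F}; column 1 has {C,D,E,F}; that leaves B.
At row 5, column 2: row 5 has {A,B,D,E,F}; column 2 has {A,B,D,E,F}; that leaves C.
At row 1, column 1: row 1 has {B,C,D,E,F}; column 1 has {B,C,D,E,F}; that leaves A.

A B C D F E / C F A E D B / E D B F A C / D E F C B A / B C D A E F / F A E B C D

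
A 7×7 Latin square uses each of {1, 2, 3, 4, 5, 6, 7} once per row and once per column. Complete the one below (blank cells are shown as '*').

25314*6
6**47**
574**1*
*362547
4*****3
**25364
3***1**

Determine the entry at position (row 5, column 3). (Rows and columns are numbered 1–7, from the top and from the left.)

1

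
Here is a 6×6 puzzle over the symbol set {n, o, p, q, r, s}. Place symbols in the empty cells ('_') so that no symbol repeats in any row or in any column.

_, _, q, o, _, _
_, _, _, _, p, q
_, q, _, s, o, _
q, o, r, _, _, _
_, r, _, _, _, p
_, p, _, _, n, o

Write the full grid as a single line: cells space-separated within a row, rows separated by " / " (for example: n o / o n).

p n q o r s / o s n r p q / n q p s o r / q o r p s n / s r o n q p / r p s q n o

(r4,c5) = s
(r4,c6) = n
(r5,c5) = q
(r6,c3) = s
(r1,c5) = r
(r1,c6) = s
(r3,c6) = r
(r4,c4) = p
(r5,c4) = n
(r6,c1) = r
(r6,c4) = q
(r1,c2) = n
(r2,c2) = s
(r2,c4) = r
(r5,c3) = o
(r1,c1) = p
(r2,c3) = n
(r3,c1) = n
(r3,c3) = p
(r5,c1) = s
(r2,c1) = o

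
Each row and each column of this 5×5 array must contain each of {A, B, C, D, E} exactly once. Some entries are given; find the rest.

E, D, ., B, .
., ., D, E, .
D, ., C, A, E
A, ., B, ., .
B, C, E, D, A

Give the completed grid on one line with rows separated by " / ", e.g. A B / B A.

E D A B C / C A D E B / D B C A E / A E B C D / B C E D A

At row 1, column 3: row 1 has {B,D,E}; column 3 has {B,C,D,E}; that leaves A.
At row 1, column 5: row 1 has {A,B,D,E}; column 5 has {A,E}; that leaves C.
At row 2, column 1: row 2 has {D,E}; column 1 has {A,B,D,E}; that leaves C.
At row 2, column 5: row 2 has {C,D,E}; column 5 has {A,C,E}; that leaves B.
At row 3, column 2: row 3 has {A,C,D,E}; column 2 has {C,D}; that leaves B.
At row 4, column 2: row 4 has {A,B}; column 2 has {B,C,D}; that leaves E.
At row 4, column 4: row 4 has {A,B,E}; column 4 has {A,B,D,E}; that leaves C.
At row 4, column 5: row 4 has {A,B,C,E}; column 5 has {A,B,C,E}; that leaves D.
At row 2, column 2: row 2 has {B,C,D,E}; column 2 has {B,C,D,E}; that leaves A.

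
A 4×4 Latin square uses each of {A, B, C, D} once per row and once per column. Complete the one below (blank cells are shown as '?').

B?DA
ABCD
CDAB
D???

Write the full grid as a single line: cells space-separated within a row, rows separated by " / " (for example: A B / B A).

B C D A / A B C D / C D A B / D A B C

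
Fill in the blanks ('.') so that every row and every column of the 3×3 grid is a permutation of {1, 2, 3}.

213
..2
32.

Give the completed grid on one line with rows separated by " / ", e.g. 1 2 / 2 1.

2 1 3 / 1 3 2 / 3 2 1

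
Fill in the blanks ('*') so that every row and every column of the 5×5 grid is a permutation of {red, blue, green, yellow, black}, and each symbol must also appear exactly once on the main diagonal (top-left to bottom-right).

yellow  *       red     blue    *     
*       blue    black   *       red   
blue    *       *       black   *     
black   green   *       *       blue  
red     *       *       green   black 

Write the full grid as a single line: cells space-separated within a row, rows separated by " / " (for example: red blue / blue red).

yellow black red blue green / green blue black yellow red / blue red green black yellow / black green yellow red blue / red yellow blue green black

row 1 has {red,blue,yellow}; column 2 has {blue,green} — only black is left for (r1,c2).
row 1 has {red,blue,yellow,black}; column 5 has {red,blue,black} — only green is left for (r1,c5).
row 2 has {red,blue,black}; column 1 has {red,blue,yellow,black} — only green is left for (r2,c1).
row 2 has {red,blue,green,black}; column 4 has {blue,green,black} — only yellow is left for (r2,c4).
row 3 has {blue,black}; column 3 has {red,black}; the diagonal has {blue,yellow,black} — only green is left for (r3,c3).
row 3 has {blue,green,black}; column 5 has {red,blue,green,black} — only yellow is left for (r3,c5).
row 4 has {blue,green,black}; column 3 has {red,green,black} — only yellow is left for (r4,c3).
row 4 has {blue,green,yellow,black}; column 4 has {blue,green,yellow,black}; the diagonal has {blue,green,yellow,black} — only red is left for (r4,c4).
row 5 has {red,green,black}; column 2 has {blue,green,black} — only yellow is left for (r5,c2).
row 5 has {red,green,yellow,black}; column 3 has {red,green,yellow,black} — only blue is left for (r5,c3).
row 3 has {blue,green,yellow,black}; column 2 has {blue,green,yellow,black} — only red is left for (r3,c2).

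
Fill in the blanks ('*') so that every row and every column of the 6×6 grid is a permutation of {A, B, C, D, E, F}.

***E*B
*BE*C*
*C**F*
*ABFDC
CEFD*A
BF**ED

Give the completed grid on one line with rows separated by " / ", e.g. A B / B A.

Cell (r1,c2): row 1 has {B,E}; column 2 has {A,B,C,E,F} → D.
Cell (r1,c5): row 1 has {B,D,E}; column 5 has {C,D,E,F} → A.
Cell (r2,c4): row 2 has {B,C,E}; column 4 has {D,E,F} → A.
Cell (r2,c6): row 2 has {A,B,C,E}; column 6 has {A,B,C,D} → F.
Cell (r3,c4): row 3 has {C,F}; column 4 has {A,D,E,F} → B.
Cell (r3,c6): row 3 has {B,C,F}; column 6 has {A,B,C,D,F} → E.
Cell (r4,c1): row 4 has {A,B,C,D,F}; column 1 has {B,C} → E.
Cell (r5,c5): row 5 has {A,C,D,E,F}; column 5 has {A,C,D,E,F} → B.
Cell (r6,c4): row 6 has {B,D,E,F}; column 4 has {A,B,D,E,F} → C.
Cell (r1,c1): row 1 has {A,B,D,E}; column 1 has {B,C,E} → F.
Cell (r1,c3): row 1 has {A,B,D,E,F}; column 3 has {B,E,F} → C.
Cell (r2,c1): row 2 has {A,B,C,E,F}; column 1 has {B,C,E,F} → D.
Cell (r3,c1): row 3 has {B,C,E,F}; column 1 has {B,C,D,E,F} → A.
Cell (r3,c3): row 3 has {A,B,C,E,F}; column 3 has {B,C,E,F} → D.
Cell (r6,c3): row 6 has {B,C,D,E,F}; column 3 has {B,C,D,E,F} → A.

F D C E A B / D B E A C F / A C D B F E / E A B F D C / C E F D B A / B F A C E D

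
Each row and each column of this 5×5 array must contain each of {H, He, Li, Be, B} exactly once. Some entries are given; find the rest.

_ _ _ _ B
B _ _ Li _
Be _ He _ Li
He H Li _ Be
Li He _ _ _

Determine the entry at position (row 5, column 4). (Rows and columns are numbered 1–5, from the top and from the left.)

Be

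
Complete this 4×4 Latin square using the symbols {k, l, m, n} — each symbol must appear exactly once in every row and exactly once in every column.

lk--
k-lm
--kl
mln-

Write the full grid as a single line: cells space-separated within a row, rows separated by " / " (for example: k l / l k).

Cell (r1,c3): row 1 has {k,l}; column 3 has {k,l,n} → m.
Cell (r1,c4): row 1 has {k,l,m}; column 4 has {l,m} → n.
Cell (r2,c2): row 2 has {k,l,m}; column 2 has {k,l} → n.
Cell (r3,c1): row 3 has {k,l}; column 1 has {k,l,m} → n.
Cell (r3,c2): row 3 has {k,l,n}; column 2 has {k,l,n} → m.
Cell (r4,c4): row 4 has {l,m,n}; column 4 has {l,m,n} → k.

l k m n / k n l m / n m k l / m l n k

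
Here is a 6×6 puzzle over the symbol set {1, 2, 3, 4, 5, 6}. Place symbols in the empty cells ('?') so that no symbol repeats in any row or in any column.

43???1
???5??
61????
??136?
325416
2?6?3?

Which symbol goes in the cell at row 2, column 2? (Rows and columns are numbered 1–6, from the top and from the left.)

6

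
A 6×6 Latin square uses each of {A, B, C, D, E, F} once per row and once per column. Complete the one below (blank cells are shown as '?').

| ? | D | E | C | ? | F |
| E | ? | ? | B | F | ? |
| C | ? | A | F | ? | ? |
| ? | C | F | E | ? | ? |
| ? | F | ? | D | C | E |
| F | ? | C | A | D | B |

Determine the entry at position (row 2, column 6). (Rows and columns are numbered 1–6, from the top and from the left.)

(r2,c2) = A
(r2,c3) = D
(r2,c6) = C

C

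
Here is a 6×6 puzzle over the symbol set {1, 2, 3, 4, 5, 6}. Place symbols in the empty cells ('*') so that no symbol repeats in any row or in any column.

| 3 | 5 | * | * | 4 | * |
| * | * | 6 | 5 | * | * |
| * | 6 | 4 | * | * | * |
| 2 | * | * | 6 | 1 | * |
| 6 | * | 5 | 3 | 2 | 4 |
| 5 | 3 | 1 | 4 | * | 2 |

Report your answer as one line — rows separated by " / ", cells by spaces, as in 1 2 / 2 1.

(r1,c3): row 1 has {3,4,5}; column 3 has {1,4,5,6}, so it must be 2.
(r1,c4): row 1 has {2,3,4,5}; column 4 has {3,4,5,6}, so it must be 1.
(r1,c6): row 1 has {1,2,3,4,5}; column 6 has {2,4}, so it must be 6.
(r2,c5): row 2 has {5,6}; column 5 has {1,2,4}, so it must be 3.
(r2,c6): row 2 has {3,5,6}; column 6 has {2,4,6}, so it must be 1.
(r3,c1): row 3 has {4,6}; column 1 has {2,3,5,6}, so it must be 1.
(r3,c4): row 3 has {1,4,6}; column 4 has {1,3,4,5,6}, so it must be 2.
(r3,c5): row 3 has {1,2,4,6}; column 5 has {1,2,3,4}, so it must be 5.
(r3,c6): row 3 has {1,2,4,5,6}; column 6 has {1,2,4,6}, so it must be 3.
(r4,c2): row 4 has {1,2,6}; column 2 has {3,5,6}, so it must be 4.
(r4,c3): row 4 has {1,2,4,6}; column 3 has {1,2,4,5,6}, so it must be 3.
(r4,c6): row 4 has {1,2,3,4,6}; column 6 has {1,2,3,4,6}, so it must be 5.
(r5,c2): row 5 has {2,3,4,5,6}; column 2 has {3,4,5,6}, so it must be 1.
(r6,c5): row 6 has {1,2,3,4,5}; column 5 has {1,2,3,4,5}, so it must be 6.
(r2,c1): row 2 has {1,3,5,6}; column 1 has {1,2,3,5,6}, so it must be 4.
(r2,c2): row 2 has {1,3,4,5,6}; column 2 has {1,3,4,5,6}, so it must be 2.

3 5 2 1 4 6 / 4 2 6 5 3 1 / 1 6 4 2 5 3 / 2 4 3 6 1 5 / 6 1 5 3 2 4 / 5 3 1 4 6 2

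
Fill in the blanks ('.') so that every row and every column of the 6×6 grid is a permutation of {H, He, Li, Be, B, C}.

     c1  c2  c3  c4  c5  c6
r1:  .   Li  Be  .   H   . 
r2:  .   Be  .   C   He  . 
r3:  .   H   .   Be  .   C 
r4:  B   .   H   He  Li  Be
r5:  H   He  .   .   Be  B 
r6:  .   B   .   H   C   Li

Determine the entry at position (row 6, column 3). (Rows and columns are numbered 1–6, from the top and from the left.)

He

(r1,c4) = B
(r1,c6) = He
(r2,c1) = Li
(r2,c3) = B
(r2,c6) = H
(r3,c1) = He
(r3,c3) = Li
(r3,c5) = B
(r4,c2) = C
(r5,c3) = C
(r5,c4) = Li
(r6,c1) = Be
(r6,c3) = He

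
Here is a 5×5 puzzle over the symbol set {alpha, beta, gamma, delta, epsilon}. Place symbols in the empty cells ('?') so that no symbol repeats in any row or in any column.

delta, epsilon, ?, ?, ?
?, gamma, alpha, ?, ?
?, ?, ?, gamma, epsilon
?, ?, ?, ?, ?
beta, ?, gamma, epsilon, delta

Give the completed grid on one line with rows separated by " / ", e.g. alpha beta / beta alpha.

delta epsilon beta alpha gamma / epsilon gamma alpha delta beta / alpha beta delta gamma epsilon / gamma delta epsilon beta alpha / beta alpha gamma epsilon delta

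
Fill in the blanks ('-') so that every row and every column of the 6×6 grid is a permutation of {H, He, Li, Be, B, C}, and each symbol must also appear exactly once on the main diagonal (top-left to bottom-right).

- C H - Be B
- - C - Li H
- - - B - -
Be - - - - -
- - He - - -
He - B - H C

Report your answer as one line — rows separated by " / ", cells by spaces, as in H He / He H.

Li C H He Be B / B He C Be Li H / C H Be B He Li / Be B Li H C He / H Li He C B Be / He Be B Li H C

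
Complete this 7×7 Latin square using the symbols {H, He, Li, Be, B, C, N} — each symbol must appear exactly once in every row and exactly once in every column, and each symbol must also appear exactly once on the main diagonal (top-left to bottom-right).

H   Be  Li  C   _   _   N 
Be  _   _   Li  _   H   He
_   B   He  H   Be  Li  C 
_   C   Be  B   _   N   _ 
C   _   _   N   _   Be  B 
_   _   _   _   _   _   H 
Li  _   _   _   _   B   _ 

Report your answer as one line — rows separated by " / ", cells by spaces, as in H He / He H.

H Be Li C B He N / Be N B Li C H He / N B He H Be Li C / He C Be B H N Li / C He H N Li Be B / B Li N Be He C H / Li H C He N B Be

(r1,c6) = He
(r2,c2) = N
(r3,c1) = N
(r4,c1) = He
(r4,c7) = Li
(r5,c3) = H
(r5,c5) = Li
(r6,c1) = B
(r6,c6) = C
(r7,c7) = Be
(r1,c5) = B
(r2,c5) = C
(r4,c5) = H
(r5,c2) = He
(r6,c2) = Li
(r6,c3) = N
(r6,c5) = He
(r7,c2) = H
(r7,c3) = C
(r7,c4) = He
(r7,c5) = N
(r2,c3) = B
(r6,c4) = Be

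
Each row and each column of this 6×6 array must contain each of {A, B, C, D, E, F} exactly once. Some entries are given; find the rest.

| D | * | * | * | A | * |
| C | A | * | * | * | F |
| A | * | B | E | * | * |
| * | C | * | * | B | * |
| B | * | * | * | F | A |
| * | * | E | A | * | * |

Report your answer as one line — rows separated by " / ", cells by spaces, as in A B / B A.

D B F C A E / C A D B E F / A F B E D C / E C A F B D / B E C D F A / F D E A C B

(r2,c3) = D
(r2,c4) = B
(r2,c5) = E
(r5,c3) = C
(r5,c4) = D
(r6,c1) = F
(r1,c3) = F
(r1,c4) = C
(r4,c1) = E
(r4,c3) = A
(r4,c4) = F
(r4,c6) = D
(r5,c2) = E
(r1,c2) = B
(r1,c6) = E
(r3,c6) = C
(r6,c2) = D
(r6,c5) = C
(r6,c6) = B
(r3,c2) = F
(r3,c5) = D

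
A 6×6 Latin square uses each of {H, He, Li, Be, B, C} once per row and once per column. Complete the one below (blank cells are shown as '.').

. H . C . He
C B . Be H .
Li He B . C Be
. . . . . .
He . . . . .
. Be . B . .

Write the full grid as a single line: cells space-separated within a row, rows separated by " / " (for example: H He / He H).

B H Be C Li He / C B He Be H Li / Li He B H C Be / Be Li C He B H / He C H Li Be B / H Be Li B He C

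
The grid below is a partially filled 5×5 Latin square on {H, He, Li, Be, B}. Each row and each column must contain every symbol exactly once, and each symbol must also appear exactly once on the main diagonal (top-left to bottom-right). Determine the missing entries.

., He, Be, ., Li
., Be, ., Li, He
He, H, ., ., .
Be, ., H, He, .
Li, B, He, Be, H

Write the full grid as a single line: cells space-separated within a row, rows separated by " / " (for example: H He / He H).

B He Be H Li / H Be B Li He / He H Li B Be / Be Li H He B / Li B He Be H

row 1 has {He,Li,Be}; column 1 has {He,Li,Be}; the diagonal has {H,He,Be} — only B is left for (r1,c1).
row 1 has {He,Li,Be,B}; column 4 has {He,Li,Be} — only H is left for (r1,c4).
row 2 has {He,Li,Be}; column 1 has {He,Li,Be,B} — only H is left for (r2,c1).
row 2 has {H,He,Li,Be}; column 3 has {H,He,Be} — only B is left for (r2,c3).
row 3 has {H,He}; column 3 has {H,He,Be,B}; the diagonal has {H,He,Be,B} — only Li is left for (r3,c3).
row 3 has {H,He,Li}; column 4 has {H,He,Li,Be} — only B is left for (r3,c4).
row 3 has {H,He,Li,B}; column 5 has {H,He,Li} — only Be is left for (r3,c5).
row 4 has {H,He,Be}; column 2 has {H,He,Be,B} — only Li is left for (r4,c2).
row 4 has {H,He,Li,Be}; column 5 has {H,He,Li,Be} — only B is left for (r4,c5).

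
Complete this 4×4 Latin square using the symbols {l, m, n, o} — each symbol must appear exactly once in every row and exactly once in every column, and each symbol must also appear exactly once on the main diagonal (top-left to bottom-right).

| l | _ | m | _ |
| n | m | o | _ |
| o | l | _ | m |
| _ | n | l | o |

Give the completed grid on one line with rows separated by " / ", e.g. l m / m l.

(r1,c2) = o
(r1,c4) = n
(r2,c4) = l
(r3,c3) = n
(r4,c1) = m

l o m n / n m o l / o l n m / m n l o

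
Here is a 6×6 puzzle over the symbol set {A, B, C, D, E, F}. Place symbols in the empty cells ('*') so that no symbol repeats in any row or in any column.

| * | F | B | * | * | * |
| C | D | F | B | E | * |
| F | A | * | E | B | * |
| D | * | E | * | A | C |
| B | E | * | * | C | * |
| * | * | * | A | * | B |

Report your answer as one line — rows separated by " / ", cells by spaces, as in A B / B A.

A F B C D E / C D F B E A / F A C E B D / D B E F A C / B E A D C F / E C D A F B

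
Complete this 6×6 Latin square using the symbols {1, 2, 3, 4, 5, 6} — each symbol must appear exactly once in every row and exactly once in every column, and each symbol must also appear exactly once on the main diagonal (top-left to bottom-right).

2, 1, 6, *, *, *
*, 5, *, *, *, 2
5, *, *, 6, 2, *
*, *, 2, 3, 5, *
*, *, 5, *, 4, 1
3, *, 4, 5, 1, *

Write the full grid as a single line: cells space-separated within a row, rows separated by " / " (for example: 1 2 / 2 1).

2 1 6 4 3 5 / 4 5 3 1 6 2 / 5 4 1 6 2 3 / 1 6 2 3 5 4 / 6 3 5 2 4 1 / 3 2 4 5 1 6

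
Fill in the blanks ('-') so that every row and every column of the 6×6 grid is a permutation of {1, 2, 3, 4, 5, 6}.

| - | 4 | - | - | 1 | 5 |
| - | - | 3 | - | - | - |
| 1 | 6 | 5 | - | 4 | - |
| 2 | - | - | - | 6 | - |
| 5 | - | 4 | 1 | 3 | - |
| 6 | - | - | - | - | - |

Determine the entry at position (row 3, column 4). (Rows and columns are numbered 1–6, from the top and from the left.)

3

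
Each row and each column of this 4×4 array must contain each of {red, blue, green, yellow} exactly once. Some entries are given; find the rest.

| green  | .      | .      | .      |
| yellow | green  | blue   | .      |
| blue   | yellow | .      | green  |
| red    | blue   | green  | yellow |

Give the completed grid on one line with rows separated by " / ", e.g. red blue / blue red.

green red yellow blue / yellow green blue red / blue yellow red green / red blue green yellow

(r1,c2) = red
(r1,c3) = yellow
(r1,c4) = blue
(r2,c4) = red
(r3,c3) = red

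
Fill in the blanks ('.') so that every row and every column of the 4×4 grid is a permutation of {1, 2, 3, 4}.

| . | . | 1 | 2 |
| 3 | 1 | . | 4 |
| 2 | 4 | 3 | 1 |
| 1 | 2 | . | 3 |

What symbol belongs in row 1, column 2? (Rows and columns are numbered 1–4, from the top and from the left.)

(r1,c1) = 4
(r1,c2) = 3

3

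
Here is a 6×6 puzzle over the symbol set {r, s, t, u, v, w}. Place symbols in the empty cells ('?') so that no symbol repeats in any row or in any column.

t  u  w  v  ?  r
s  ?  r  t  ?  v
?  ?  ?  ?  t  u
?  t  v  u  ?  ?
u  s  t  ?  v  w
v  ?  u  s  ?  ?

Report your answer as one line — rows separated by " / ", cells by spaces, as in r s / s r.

(r1,c5): row 1 has {r,t,u,v,w}; column 5 has {t,v}, so it must be s.
(r2,c2): row 2 has {r,s,t,v}; column 2 has {s,t,u}, so it must be w.
(r2,c5): row 2 has {r,s,t,v,w}; column 5 has {s,t,v}, so it must be u.
(r3,c3): row 3 has {t,u}; column 3 has {r,t,u,v,w}, so it must be s.
(r4,c6): row 4 has {t,u,v}; column 6 has {r,u,v,w}, so it must be s.
(r5,c4): row 5 has {s,t,u,v,w}; column 4 has {s,t,u,v}, so it must be r.
(r6,c2): row 6 has {s,u,v}; column 2 has {s,t,u,w}, so it must be r.
(r6,c5): row 6 has {r,s,u,v}; column 5 has {s,t,u,v}, so it must be w.
(r6,c6): row 6 has {r,s,u,v,w}; column 6 has {r,s,u,v,w}, so it must be t.
(r3,c2): row 3 has {s,t,u}; column 2 has {r,s,t,u,w}, so it must be v.
(r3,c4): row 3 has {s,t,u,v}; column 4 has {r,s,t,u,v}, so it must be w.
(r4,c5): row 4 has {s,t,u,v}; column 5 has {s,t,u,v,w}, so it must be r.
(r3,c1): row 3 has {s,t,u,v,w}; column 1 has {s,t,u,v}, so it must be r.
(r4,c1): row 4 has {r,s,t,u,v}; column 1 has {r,s,t,u,v}, so it must be w.

t u w v s r / s w r t u v / r v s w t u / w t v u r s / u s t r v w / v r u s w t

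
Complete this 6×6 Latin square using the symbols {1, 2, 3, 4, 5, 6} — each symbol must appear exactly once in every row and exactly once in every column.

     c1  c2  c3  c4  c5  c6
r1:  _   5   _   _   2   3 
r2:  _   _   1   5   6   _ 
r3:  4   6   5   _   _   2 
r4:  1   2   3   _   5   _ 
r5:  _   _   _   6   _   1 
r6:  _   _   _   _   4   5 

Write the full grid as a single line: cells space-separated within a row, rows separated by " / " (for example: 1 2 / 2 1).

At row 1, column 1: row 1 has {2,3,5}; column 1 has {1,4}; that leaves 6.
At row 1, column 3: row 1 has {2,3,5,6}; column 3 has {1,3,5}; that leaves 4.
At row 1, column 4: row 1 has {2,3,4,5,6}; column 4 has {5,6}; that leaves 1.
At row 2, column 6: row 2 has {1,5,6}; column 6 has {1,2,3,5}; that leaves 4.
At row 3, column 4: row 3 has {2,4,5,6}; column 4 has {1,5,6}; that leaves 3.
At row 3, column 5: row 3 has {2,3,4,5,6}; column 5 has {2,4,5,6}; that leaves 1.
At row 4, column 4: row 4 has {1,2,3,5}; column 4 has {1,3,5,6}; that leaves 4.
At row 4, column 6: row 4 has {1,2,3,4,5}; column 6 has {1,2,3,4,5}; that leaves 6.
At row 5, column 3: row 5 has {1,6}; column 3 has {1,3,4,5}; that leaves 2.
At row 5, column 5: row 5 has {1,2,6}; column 5 has {1,2,4,5,6}; that leaves 3.
At row 6, column 3: row 6 has {4,5}; column 3 has {1,2,3,4,5}; that leaves 6.
At row 6, column 4: row 6 has {4,5,6}; column 4 has {1,3,4,5,6}; that leaves 2.
At row 2, column 2: row 2 has {1,4,5,6}; column 2 has {2,5,6}; that leaves 3.
At row 5, column 1: row 5 has {1,2,3,6}; column 1 has {1,4,6}; that leaves 5.
At row 5, column 2: row 5 has {1,2,3,5,6}; column 2 has {2,3,5,6}; that leaves 4.
At row 6, column 1: row 6 has {2,4,5,6}; column 1 has {1,4,5,6}; that leaves 3.
At row 6, column 2: row 6 has {2,3,4,5,6}; column 2 has {2,3,4,5,6}; that leaves 1.
At row 2, column 1: row 2 has {1,3,4,5,6}; column 1 has {1,3,4,5,6}; that leaves 2.

6 5 4 1 2 3 / 2 3 1 5 6 4 / 4 6 5 3 1 2 / 1 2 3 4 5 6 / 5 4 2 6 3 1 / 3 1 6 2 4 5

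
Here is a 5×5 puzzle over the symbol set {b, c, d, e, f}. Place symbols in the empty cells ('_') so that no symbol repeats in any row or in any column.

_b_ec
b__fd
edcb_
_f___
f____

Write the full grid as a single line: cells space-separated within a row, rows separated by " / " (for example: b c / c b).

d b f e c / b c e f d / e d c b f / c f b d e / f e d c b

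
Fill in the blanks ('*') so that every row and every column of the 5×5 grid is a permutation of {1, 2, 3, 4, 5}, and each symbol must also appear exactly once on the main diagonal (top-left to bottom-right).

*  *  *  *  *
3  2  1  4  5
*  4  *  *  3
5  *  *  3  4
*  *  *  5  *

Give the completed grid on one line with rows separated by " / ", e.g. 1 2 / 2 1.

4 5 3 1 2 / 3 2 1 4 5 / 1 4 5 2 3 / 5 1 2 3 4 / 2 3 4 5 1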